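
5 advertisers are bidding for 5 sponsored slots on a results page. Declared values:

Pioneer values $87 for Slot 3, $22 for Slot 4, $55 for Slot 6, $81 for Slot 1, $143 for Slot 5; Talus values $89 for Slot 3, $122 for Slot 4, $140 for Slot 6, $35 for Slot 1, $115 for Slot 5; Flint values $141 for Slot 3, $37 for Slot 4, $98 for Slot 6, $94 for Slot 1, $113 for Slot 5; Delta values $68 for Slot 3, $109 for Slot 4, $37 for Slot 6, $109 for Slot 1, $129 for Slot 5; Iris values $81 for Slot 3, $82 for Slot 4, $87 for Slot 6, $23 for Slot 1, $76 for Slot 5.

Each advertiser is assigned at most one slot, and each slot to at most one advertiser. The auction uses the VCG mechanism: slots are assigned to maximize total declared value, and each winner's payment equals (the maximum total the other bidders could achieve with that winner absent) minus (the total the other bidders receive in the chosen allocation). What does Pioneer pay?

Efficient allocation: Pioneer→Slot 5 ($143), Talus→Slot 6 ($140), Flint→Slot 3 ($141), Delta→Slot 1 ($109), Iris→Slot 4 ($82); total welfare W = $615.
Pioneer receives Slot 5 at value $143, so the others get W − 143 = $472.
Without Pioneer: best allocation of the remaining 4 bidders over all 5 slots is Talus→Slot 6 ($140), Flint→Slot 3 ($141), Delta→Slot 5 ($129), Iris→Slot 4 ($82), total $492.
VCG payment = (others' best without Pioneer) − (others' welfare with Pioneer) = 492 − 472 = $20.

Pioneer pays $20.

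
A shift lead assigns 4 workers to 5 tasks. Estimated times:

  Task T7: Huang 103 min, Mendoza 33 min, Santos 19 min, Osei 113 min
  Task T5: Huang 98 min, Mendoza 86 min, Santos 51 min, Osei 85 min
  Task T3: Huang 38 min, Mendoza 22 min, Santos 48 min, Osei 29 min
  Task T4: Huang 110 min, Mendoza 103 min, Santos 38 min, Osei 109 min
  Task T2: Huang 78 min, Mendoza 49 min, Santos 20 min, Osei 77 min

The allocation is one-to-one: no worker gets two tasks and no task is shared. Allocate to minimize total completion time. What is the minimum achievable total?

Minimum total: 176 min

Optimal: Huang→Task T3 (38 min), Mendoza→Task T7 (33 min), Santos→Task T2 (20 min), Osei→Task T5 (85 min) — total 38+33+20+85 = 176 min.
Min-entry greedy (repeatedly take the single cheapest remaining cell) gives 216 min, worse by 40.
Checked against all permutations: 176 min is optimal.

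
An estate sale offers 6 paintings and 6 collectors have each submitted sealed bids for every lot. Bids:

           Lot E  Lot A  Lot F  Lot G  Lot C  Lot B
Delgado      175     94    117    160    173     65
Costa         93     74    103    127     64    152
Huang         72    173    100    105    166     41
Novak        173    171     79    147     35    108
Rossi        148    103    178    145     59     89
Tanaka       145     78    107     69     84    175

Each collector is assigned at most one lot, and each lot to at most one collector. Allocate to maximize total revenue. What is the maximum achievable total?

Optimal: Delgado→Lot C ($173), Costa→Lot G ($127), Huang→Lot A ($173), Novak→Lot E ($173), Rossi→Lot F ($178), Tanaka→Lot B ($175) — total 173+127+173+173+178+175 = $999.
Row-greedy (each collector in turn takes its best remaining lot) gives $909, worse by 90.
Swapping Novak↔Rossi (Novak→Lot F $79, Rossi→Lot E $148) loses 124.

Max total: $999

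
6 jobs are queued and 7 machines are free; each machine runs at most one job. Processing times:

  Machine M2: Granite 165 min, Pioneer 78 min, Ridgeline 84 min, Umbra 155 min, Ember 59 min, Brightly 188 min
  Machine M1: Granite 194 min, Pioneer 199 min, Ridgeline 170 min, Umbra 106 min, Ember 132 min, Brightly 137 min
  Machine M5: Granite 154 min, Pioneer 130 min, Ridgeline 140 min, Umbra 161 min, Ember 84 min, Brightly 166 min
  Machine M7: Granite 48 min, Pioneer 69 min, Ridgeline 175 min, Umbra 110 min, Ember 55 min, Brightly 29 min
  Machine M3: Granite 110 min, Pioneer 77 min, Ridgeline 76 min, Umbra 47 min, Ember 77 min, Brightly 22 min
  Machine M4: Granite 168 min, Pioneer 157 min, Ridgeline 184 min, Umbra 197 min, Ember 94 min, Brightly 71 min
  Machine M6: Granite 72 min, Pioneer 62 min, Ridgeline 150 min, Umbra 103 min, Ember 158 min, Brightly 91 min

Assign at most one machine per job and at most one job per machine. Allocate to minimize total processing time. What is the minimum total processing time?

Min total: 396 min

This is a one-to-one assignment (minimum-cost bipartite matching).
Optimal: Granite→Machine M7 (48 min), Pioneer→Machine M6 (62 min), Ridgeline→Machine M2 (84 min), Umbra→Machine M3 (47 min), Ember→Machine M5 (84 min), Brightly→Machine M4 (71 min) — total 48+62+84+47+84+71 = 396 min.
Swapping Brightly↔Ember (Brightly→Machine M5 166 min, Ember→Machine M4 94 min) adds 105.
Checked against all permutations: 396 min is optimal.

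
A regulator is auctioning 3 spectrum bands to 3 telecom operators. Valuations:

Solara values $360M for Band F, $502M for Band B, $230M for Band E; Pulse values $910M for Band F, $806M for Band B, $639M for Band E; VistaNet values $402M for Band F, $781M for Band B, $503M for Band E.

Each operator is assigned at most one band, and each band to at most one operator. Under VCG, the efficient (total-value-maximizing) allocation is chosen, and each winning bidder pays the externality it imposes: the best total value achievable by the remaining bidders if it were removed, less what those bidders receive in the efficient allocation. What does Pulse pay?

Efficient allocation: Solara→Band E ($230M), Pulse→Band F ($910M), VistaNet→Band B ($781M); total welfare W = $1921M.
Pulse receives Band F at value $910M, so the others get W − 910 = $1011M.
Without Pulse: best allocation of the remaining 2 bidders over all 3 bands is Solara→Band F ($360M), VistaNet→Band B ($781M), total $1141M.
VCG payment = (others' best without Pulse) − (others' welfare with Pulse) = 1141 − 1011 = $130M.

Pulse pays $130M.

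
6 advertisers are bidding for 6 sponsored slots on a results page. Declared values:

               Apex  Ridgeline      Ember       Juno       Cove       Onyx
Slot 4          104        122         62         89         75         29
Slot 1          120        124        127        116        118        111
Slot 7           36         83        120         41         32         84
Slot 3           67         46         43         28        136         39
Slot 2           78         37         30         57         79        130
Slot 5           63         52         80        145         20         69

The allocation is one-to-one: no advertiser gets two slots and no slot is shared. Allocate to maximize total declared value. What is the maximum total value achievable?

Treat this as an assignment problem: match each advertiser to one slot.
Optimal: Apex→Slot 1 ($120), Ridgeline→Slot 4 ($122), Ember→Slot 7 ($120), Juno→Slot 5 ($145), Cove→Slot 3 ($136), Onyx→Slot 2 ($130) — total 120+122+120+145+136+130 = $773.
Max-entry greedy (repeatedly take the single best remaining cell) gives $696, worse by 77.
Next-best assignment: Apex→Slot 4, Ridgeline→Slot 1, Ember→Slot 7, Juno→Slot 5, Cove→Slot 3, Onyx→Slot 2 = $759.
Swapping Juno↔Ember (Juno→Slot 7 $41, Ember→Slot 5 $80) loses 144.

Max total: $773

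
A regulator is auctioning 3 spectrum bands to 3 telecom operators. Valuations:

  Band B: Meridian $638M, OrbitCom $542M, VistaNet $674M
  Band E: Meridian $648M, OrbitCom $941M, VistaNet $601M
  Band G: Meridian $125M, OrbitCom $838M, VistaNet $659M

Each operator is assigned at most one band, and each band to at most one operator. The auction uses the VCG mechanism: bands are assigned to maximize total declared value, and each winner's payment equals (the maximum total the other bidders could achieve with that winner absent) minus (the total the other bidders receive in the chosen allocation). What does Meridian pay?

Meridian pays $15M.

Efficient allocation: Meridian→Band B ($638M), OrbitCom→Band E ($941M), VistaNet→Band G ($659M); total welfare W = $2238M.
Meridian receives Band B at value $638M, so the others get W − 638 = $1600M.
Without Meridian: best allocation of the remaining 2 bidders over all 3 bands is OrbitCom→Band E ($941M), VistaNet→Band B ($674M), total $1615M.
VCG payment = (others' best without Meridian) − (others' welfare with Meridian) = 1615 − 1600 = $15M.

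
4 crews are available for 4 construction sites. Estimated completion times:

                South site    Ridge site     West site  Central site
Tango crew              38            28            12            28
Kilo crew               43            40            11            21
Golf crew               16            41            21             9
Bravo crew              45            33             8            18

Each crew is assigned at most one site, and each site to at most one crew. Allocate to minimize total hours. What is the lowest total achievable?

Min total: 73 hours

This is the linear assignment problem.
Optimal: Tango crew→Ridge site (28 hours), Kilo crew→West site (11 hours), Golf crew→South site (16 hours), Bravo crew→Central site (18 hours) — total 28+11+16+18 = 73 hours.
Swapping Tango crew↔Kilo crew (Tango crew→West site 12 hours, Kilo crew→Ridge site 40 hours) adds 13.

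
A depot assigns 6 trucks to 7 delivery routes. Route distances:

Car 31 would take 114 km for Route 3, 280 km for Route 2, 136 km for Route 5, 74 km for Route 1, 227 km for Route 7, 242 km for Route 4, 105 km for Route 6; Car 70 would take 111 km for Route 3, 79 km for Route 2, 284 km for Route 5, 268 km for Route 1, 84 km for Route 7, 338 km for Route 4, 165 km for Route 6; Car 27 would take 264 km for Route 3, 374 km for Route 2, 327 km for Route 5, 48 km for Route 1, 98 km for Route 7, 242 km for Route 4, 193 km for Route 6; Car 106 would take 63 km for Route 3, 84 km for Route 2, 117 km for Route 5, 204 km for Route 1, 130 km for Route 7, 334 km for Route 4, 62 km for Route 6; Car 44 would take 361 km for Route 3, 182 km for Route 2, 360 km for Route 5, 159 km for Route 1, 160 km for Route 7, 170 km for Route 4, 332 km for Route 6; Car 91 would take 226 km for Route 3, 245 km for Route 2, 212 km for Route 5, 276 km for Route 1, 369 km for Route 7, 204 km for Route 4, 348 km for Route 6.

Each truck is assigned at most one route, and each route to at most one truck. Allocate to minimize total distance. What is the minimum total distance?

Minimum total: 659 km

Optimal: Car 31→Route 6 (105 km), Car 70→Route 2 (79 km), Car 27→Route 1 (48 km), Car 106→Route 3 (63 km), Car 44→Route 7 (160 km), Car 91→Route 4 (204 km) — total 105+79+48+63+160+204 = 659 km.
Column-greedy (each route in turn goes to its cheapest remaining truck) gives 690 km, worse by 31.
Swapping Car 31↔Car 70 (Car 31→Route 2 280 km, Car 70→Route 6 165 km) adds 261.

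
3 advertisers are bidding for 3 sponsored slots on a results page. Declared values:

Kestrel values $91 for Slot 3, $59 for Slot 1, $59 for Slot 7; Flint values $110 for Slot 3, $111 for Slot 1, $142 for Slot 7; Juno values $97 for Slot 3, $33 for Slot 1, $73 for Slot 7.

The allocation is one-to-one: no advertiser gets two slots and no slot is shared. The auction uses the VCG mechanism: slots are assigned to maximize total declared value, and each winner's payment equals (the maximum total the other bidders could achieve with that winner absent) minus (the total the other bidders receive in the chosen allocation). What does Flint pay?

Efficient allocation: Kestrel→Slot 1 ($59), Flint→Slot 7 ($142), Juno→Slot 3 ($97); total welfare W = $298.
Flint receives Slot 7 at value $142, so the others get W − 142 = $156.
Without Flint: best allocation of the remaining 2 bidders over all 3 slots is Kestrel→Slot 3 ($91), Juno→Slot 7 ($73), total $164.
VCG payment = (others' best without Flint) − (others' welfare with Flint) = 164 − 156 = $8.

Flint pays $8.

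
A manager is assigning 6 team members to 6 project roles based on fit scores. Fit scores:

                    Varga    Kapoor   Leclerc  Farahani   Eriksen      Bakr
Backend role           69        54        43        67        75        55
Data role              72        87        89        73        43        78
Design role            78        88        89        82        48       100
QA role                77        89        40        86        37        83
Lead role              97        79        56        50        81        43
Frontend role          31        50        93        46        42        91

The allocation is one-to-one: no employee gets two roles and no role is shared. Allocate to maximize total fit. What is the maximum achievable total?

Treat this as an assignment problem: match each employee to one role.
Optimal: Varga→Lead role (97 pts), Kapoor→Data role (87 pts), Leclerc→Frontend role (93 pts), Farahani→QA role (86 pts), Eriksen→Backend role (75 pts), Bakr→Design role (100 pts) — total 97+87+93+86+75+100 = 538 pts.
Row-greedy (each employee in turn takes its best remaining role) gives 514 pts, worse by 24.
Swapping Eriksen↔Farahani (Eriksen→QA role 37 pts, Farahani→Backend role 67 pts) loses 57.

Max total: 538 pts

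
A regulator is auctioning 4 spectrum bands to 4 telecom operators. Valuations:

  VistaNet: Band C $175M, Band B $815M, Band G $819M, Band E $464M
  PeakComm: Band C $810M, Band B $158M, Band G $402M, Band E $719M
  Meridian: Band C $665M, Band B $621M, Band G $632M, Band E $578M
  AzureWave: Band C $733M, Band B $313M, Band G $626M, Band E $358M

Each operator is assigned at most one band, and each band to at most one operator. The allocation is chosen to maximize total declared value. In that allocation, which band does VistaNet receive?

Optimal: VistaNet→Band B ($815M), PeakComm→Band E ($719M), Meridian→Band G ($632M), AzureWave→Band C ($733M) — total 815+719+632+733 = $2899M.
Max-entry greedy (repeatedly take the single best remaining cell) gives $2608M, worse by 291.
Swapping VistaNet↔Meridian (VistaNet→Band G $819M, Meridian→Band B $621M) loses 7.
VistaNet's own top band is Band G ($819M), but forcing VistaNet→Band G and reassigning the rest optimally gives only $2892M — worse by 7.

VistaNet receives Band B.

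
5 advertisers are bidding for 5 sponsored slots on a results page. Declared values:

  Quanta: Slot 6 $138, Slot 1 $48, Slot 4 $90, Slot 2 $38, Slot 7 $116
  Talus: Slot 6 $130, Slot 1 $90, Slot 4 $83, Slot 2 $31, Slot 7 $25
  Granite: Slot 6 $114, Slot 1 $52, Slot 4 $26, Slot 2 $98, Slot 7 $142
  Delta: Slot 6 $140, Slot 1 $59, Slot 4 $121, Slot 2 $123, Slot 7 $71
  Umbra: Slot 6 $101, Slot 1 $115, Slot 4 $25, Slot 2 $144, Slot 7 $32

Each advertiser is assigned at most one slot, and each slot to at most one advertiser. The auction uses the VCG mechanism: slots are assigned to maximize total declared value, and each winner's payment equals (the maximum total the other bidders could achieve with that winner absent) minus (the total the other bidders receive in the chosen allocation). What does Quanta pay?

Efficient allocation: Quanta→Slot 6 ($138), Talus→Slot 1 ($90), Granite→Slot 7 ($142), Delta→Slot 4 ($121), Umbra→Slot 2 ($144); total welfare W = $635.
Quanta receives Slot 6 at value $138, so the others get W − 138 = $497.
Without Quanta: best allocation of the remaining 4 bidders over all 5 slots is Talus→Slot 6 ($130), Granite→Slot 7 ($142), Delta→Slot 4 ($121), Umbra→Slot 2 ($144), total $537.
VCG payment = (others' best without Quanta) − (others' welfare with Quanta) = 537 − 497 = $40.

Quanta pays $40.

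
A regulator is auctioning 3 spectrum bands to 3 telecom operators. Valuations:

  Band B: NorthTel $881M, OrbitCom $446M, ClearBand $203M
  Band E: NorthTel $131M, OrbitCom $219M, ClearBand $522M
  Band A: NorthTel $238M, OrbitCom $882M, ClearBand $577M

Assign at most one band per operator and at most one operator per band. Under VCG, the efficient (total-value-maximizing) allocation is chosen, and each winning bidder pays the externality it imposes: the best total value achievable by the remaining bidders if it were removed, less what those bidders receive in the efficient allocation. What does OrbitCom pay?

Efficient allocation: NorthTel→Band B ($881M), OrbitCom→Band A ($882M), ClearBand→Band E ($522M); total welfare W = $2285M.
OrbitCom receives Band A at value $882M, so the others get W − 882 = $1403M.
Without OrbitCom: best allocation of the remaining 2 bidders over all 3 bands is NorthTel→Band B ($881M), ClearBand→Band A ($577M), total $1458M.
VCG payment = (others' best without OrbitCom) − (others' welfare with OrbitCom) = 1458 − 1403 = $55M.

OrbitCom pays $55M.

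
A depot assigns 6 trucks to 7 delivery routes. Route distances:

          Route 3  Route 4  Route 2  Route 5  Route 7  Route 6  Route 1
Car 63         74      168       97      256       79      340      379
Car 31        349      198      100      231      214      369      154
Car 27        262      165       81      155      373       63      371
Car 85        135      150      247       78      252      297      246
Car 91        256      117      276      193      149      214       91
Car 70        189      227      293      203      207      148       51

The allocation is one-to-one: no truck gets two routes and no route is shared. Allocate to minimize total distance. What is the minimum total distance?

Min total: 483 km

Optimal: Car 63→Route 3 (74 km), Car 31→Route 2 (100 km), Car 27→Route 6 (63 km), Car 85→Route 5 (78 km), Car 91→Route 4 (117 km), Car 70→Route 1 (51 km) — total 74+100+63+78+117+51 = 483 km.
Row-greedy (each truck in turn takes its cheapest remaining route) gives 613 km, worse by 130.
Swapping Car 85↔Car 27 (Car 85→Route 6 297 km, Car 27→Route 5 155 km) adds 311.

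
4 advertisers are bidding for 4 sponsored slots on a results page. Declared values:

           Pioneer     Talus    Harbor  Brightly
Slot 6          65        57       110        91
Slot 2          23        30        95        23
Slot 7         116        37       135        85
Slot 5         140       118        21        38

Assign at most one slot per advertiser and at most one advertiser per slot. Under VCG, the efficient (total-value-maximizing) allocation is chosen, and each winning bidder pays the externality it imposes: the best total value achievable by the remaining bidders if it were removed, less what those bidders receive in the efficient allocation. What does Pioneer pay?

Pioneer pays $40.

Efficient allocation: Pioneer→Slot 7 ($116), Talus→Slot 5 ($118), Harbor→Slot 2 ($95), Brightly→Slot 6 ($91); total welfare W = $420.
Pioneer receives Slot 7 at value $116, so the others get W − 116 = $304.
Without Pioneer: best allocation of the remaining 3 bidders over all 4 slots is Talus→Slot 5 ($118), Harbor→Slot 7 ($135), Brightly→Slot 6 ($91), total $344.
VCG payment = (others' best without Pioneer) − (others' welfare with Pioneer) = 344 − 304 = $40.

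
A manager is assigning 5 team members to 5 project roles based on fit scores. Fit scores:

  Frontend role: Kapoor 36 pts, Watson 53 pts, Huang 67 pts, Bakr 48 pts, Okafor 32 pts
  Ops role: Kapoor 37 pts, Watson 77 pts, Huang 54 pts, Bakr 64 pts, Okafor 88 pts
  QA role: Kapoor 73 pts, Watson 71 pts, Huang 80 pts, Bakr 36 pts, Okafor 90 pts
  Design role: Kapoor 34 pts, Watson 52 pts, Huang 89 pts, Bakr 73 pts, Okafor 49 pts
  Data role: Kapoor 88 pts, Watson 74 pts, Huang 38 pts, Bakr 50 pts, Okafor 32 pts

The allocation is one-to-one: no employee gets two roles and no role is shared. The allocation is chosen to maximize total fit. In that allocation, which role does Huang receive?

This is the linear assignment problem.
Optimal: Kapoor→Data role (88 pts), Watson→Ops role (77 pts), Huang→Frontend role (67 pts), Bakr→Design role (73 pts), Okafor→QA role (90 pts) — total 88+77+67+73+90 = 395 pts.
Checked against all permutations: 395 pts is optimal.
Huang's own top role is Design role (89 pts), but forcing Huang→Design role and reassigning the rest optimally gives only 392 pts — worse by 3.

Huang receives Frontend role.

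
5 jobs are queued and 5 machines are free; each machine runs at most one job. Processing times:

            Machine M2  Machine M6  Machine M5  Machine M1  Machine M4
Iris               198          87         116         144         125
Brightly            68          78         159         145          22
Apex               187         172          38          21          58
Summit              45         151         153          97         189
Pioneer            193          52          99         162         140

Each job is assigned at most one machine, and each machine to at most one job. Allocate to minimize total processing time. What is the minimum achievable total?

Min total: 256 min

This is a one-to-one assignment (minimum-cost bipartite matching).
Optimal: Iris→Machine M5 (116 min), Brightly→Machine M4 (22 min), Apex→Machine M1 (21 min), Summit→Machine M2 (45 min), Pioneer→Machine M6 (52 min) — total 116+22+21+45+52 = 256 min.
Next-best assignment: Iris→Machine M6, Brightly→Machine M4, Apex→Machine M1, Summit→Machine M2, Pioneer→Machine M5 = 274 min.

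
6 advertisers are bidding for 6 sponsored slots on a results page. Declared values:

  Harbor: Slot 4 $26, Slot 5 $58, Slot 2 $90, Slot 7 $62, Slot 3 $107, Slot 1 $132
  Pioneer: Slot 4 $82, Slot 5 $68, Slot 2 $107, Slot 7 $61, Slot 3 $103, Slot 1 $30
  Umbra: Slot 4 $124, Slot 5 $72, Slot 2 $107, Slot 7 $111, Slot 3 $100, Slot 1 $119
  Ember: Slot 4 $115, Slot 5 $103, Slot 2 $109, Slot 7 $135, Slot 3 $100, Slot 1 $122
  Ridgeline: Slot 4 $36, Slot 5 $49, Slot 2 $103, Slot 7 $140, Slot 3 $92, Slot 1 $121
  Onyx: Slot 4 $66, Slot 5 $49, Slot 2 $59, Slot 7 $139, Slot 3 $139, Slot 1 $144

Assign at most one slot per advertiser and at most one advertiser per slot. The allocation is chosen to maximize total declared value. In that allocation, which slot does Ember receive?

Ember receives Slot 5.

Optimal: Harbor→Slot 1 ($132), Pioneer→Slot 2 ($107), Umbra→Slot 4 ($124), Ember→Slot 5 ($103), Ridgeline→Slot 7 ($140), Onyx→Slot 3 ($139) — total 132+107+124+103+140+139 = $745.
Row-greedy (each advertiser in turn takes its best remaining slot) gives $639, worse by 106.
Every other assignment is strictly worse.
Ember's own top slot is Slot 7 ($135), but forcing Ember→Slot 7 and reassigning the rest optimally gives only $701 — worse by 44.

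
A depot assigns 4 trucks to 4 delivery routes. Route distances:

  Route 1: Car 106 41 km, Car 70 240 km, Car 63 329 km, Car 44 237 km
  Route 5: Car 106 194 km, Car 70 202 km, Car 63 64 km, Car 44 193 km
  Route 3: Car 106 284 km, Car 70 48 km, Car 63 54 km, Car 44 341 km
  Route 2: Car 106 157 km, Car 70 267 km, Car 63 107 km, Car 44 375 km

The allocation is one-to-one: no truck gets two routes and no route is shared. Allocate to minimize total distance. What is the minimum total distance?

Optimal: Car 106→Route 1 (41 km), Car 70→Route 3 (48 km), Car 63→Route 2 (107 km), Car 44→Route 5 (193 km) — total 41+48+107+193 = 389 km.
Min-entry greedy (repeatedly take the single cheapest remaining cell) gives 528 km, worse by 139.
Next-best assignment: Car 106→Route 2, Car 70→Route 3, Car 63→Route 5, Car 44→Route 1 = 506 km.
Checked against all permutations: 389 km is optimal.

Min total: 389 km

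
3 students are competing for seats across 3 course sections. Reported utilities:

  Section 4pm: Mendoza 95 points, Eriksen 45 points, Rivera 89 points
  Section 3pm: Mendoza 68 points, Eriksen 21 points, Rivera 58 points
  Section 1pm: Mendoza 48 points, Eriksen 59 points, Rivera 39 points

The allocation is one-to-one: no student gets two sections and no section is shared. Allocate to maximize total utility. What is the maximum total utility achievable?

Max total: 216 points

This is the linear assignment problem.
Optimal: Mendoza→Section 3pm (68 points), Eriksen→Section 1pm (59 points), Rivera→Section 4pm (89 points) — total 68+59+89 = 216 points.
Column-greedy (each section in turn goes to its best remaining student) gives 212 points, worse by 4.
Swapping Rivera↔Eriksen (Rivera→Section 1pm 39 points, Eriksen→Section 4pm 45 points) loses 64.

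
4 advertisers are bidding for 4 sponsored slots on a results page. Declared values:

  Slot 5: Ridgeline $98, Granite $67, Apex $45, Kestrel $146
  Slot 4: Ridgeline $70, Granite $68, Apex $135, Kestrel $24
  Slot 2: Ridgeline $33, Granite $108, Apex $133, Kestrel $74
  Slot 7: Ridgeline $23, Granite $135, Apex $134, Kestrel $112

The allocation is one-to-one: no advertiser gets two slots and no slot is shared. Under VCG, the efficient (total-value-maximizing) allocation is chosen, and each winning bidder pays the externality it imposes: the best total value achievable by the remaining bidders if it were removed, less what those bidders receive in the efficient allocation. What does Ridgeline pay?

Ridgeline pays $2.

Efficient allocation: Ridgeline→Slot 4 ($70), Granite→Slot 7 ($135), Apex→Slot 2 ($133), Kestrel→Slot 5 ($146); total welfare W = $484.
Ridgeline receives Slot 4 at value $70, so the others get W − 70 = $414.
Without Ridgeline: best allocation of the remaining 3 bidders over all 4 slots is Granite→Slot 7 ($135), Apex→Slot 4 ($135), Kestrel→Slot 5 ($146), total $416.
VCG payment = (others' best without Ridgeline) − (others' welfare with Ridgeline) = 416 − 414 = $2.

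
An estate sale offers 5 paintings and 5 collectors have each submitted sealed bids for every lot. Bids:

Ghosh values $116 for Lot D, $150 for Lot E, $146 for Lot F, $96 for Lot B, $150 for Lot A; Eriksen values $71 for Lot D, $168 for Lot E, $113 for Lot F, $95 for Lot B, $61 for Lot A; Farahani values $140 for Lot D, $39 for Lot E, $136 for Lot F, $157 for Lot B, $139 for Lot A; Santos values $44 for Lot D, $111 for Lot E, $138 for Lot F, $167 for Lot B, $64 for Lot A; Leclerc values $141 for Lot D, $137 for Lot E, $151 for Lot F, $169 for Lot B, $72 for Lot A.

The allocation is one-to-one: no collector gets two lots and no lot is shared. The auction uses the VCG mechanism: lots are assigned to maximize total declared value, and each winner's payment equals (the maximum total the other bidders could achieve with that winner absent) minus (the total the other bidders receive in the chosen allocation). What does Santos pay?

Santos pays $18.

Efficient allocation: Ghosh→Lot A ($150), Eriksen→Lot E ($168), Farahani→Lot D ($140), Santos→Lot B ($167), Leclerc→Lot F ($151); total welfare W = $776.
Santos receives Lot B at value $167, so the others get W − 167 = $609.
Without Santos: best allocation of the remaining 4 bidders over all 5 lots is Ghosh→Lot A ($150), Eriksen→Lot E ($168), Farahani→Lot D ($140), Leclerc→Lot B ($169), total $627.
VCG payment = (others' best without Santos) − (others' welfare with Santos) = 627 − 609 = $18.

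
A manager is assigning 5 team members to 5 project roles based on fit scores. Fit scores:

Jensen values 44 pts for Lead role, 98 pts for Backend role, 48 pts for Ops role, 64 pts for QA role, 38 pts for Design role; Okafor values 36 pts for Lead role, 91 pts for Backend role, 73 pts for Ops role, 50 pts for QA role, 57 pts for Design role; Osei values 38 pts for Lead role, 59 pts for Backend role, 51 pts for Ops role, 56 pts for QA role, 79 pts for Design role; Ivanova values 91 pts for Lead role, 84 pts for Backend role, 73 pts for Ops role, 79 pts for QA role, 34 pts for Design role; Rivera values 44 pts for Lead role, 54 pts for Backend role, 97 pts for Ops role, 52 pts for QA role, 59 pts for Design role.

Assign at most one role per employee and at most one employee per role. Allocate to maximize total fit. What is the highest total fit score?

Maximum total: 422 pts

Optimal: Jensen→QA role (64 pts), Okafor→Backend role (91 pts), Osei→Design role (79 pts), Ivanova→Lead role (91 pts), Rivera→Ops role (97 pts) — total 64+91+79+91+97 = 422 pts.
Max-entry greedy (repeatedly take the single best remaining cell) gives 415 pts, worse by 7.
Next-best assignment: Jensen→Backend role, Okafor→QA role, Osei→Design role, Ivanova→Lead role, Rivera→Ops role = 415 pts.
Every other assignment is strictly worse.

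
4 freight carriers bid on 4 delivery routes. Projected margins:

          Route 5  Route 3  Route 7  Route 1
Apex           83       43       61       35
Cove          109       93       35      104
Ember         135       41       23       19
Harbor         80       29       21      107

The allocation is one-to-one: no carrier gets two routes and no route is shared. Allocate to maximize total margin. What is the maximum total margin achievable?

This is a one-to-one assignment (maximum-weight bipartite matching).
Optimal: Apex→Route 7 ($61k), Cove→Route 3 ($93k), Ember→Route 5 ($135k), Harbor→Route 1 ($107k) — total 61+93+135+107 = $396k.
Row-greedy (each carrier in turn takes its best remaining route) gives $249k, worse by 147.
Next-best assignment: Apex→Route 7, Cove→Route 1, Ember→Route 5, Harbor→Route 3 = $329k.
Every other assignment is strictly worse.

Maximum total: $396k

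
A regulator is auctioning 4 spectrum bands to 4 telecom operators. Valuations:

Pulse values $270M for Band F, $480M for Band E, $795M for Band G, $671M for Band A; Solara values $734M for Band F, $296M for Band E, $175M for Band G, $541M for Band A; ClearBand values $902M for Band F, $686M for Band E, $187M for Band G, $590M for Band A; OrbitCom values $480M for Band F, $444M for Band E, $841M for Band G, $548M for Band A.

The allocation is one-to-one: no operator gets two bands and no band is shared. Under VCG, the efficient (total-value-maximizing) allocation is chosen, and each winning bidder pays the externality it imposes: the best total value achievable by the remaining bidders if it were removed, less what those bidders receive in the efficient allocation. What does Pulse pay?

Efficient allocation: Pulse→Band A ($671M), Solara→Band F ($734M), ClearBand→Band E ($686M), OrbitCom→Band G ($841M); total welfare W = $2932M.
Pulse receives Band A at value $671M, so the others get W − 671 = $2261M.
Without Pulse: best allocation of the remaining 3 bidders over all 4 bands is Solara→Band A ($541M), ClearBand→Band F ($902M), OrbitCom→Band G ($841M), total $2284M.
VCG payment = (others' best without Pulse) − (others' welfare with Pulse) = 2284 − 2261 = $23M.

Pulse pays $23M.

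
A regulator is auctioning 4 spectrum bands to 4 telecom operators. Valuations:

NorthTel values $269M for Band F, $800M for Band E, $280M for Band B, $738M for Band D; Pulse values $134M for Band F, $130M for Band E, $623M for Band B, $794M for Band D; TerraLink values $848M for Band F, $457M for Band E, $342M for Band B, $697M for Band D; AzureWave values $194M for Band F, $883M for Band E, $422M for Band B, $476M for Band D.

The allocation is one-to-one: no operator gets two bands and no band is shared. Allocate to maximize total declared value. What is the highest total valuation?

Maximum total: $3092M

Optimal: NorthTel→Band D ($738M), Pulse→Band B ($623M), TerraLink→Band F ($848M), AzureWave→Band E ($883M) — total 738+623+848+883 = $3092M.
Row-greedy (each operator in turn takes its best remaining band) gives $2864M, worse by 228.
Next-best assignment: NorthTel→Band E, Pulse→Band D, TerraLink→Band F, AzureWave→Band B = $2864M.
Swapping TerraLink↔NorthTel (TerraLink→Band D $697M, NorthTel→Band F $269M) loses 620.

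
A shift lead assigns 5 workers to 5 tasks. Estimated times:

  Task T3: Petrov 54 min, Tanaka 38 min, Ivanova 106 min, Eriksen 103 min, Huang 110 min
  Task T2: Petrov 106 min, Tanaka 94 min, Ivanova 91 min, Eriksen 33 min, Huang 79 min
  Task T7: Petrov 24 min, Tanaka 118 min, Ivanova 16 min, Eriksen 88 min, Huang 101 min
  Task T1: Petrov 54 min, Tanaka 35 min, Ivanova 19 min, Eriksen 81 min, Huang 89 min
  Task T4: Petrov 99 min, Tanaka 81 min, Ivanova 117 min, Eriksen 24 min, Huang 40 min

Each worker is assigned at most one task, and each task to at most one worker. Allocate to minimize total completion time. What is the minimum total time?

Treat this as an assignment problem: match each worker to one task.
Optimal: Petrov→Task T7 (24 min), Tanaka→Task T3 (38 min), Ivanova→Task T1 (19 min), Eriksen→Task T2 (33 min), Huang→Task T4 (40 min) — total 24+38+19+33+40 = 154 min.
Row-greedy (each worker in turn takes its cheapest remaining task) gives 284 min, worse by 130.
Swapping Huang↔Ivanova (Huang→Task T1 89 min, Ivanova→Task T4 117 min) adds 147.

Min total: 154 min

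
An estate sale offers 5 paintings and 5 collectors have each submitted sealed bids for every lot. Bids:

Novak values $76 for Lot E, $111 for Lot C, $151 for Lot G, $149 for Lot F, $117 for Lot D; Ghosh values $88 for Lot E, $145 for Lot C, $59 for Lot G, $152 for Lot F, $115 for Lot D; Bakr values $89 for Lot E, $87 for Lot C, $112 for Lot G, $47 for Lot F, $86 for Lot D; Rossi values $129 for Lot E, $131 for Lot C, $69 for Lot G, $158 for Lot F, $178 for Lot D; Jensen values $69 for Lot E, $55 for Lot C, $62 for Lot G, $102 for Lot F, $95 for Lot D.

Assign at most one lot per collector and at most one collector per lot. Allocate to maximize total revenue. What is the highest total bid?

Maximum total: $665

This is the linear assignment problem.
Optimal: Novak→Lot G ($151), Ghosh→Lot C ($145), Bakr→Lot E ($89), Rossi→Lot D ($178), Jensen→Lot F ($102) — total 151+145+89+178+102 = $665.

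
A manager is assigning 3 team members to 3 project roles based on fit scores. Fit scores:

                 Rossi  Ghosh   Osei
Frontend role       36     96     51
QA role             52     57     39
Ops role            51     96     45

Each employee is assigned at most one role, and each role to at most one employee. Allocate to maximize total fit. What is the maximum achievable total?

Max total: 199 pts

Optimal: Rossi→QA role (52 pts), Ghosh→Ops role (96 pts), Osei→Frontend role (51 pts) — total 52+96+51 = 199 pts.
Column-greedy (each role in turn goes to its best remaining employee) gives 193 pts, worse by 6.
Next-best assignment: Rossi→QA role, Ghosh→Frontend role, Osei→Ops role = 193 pts.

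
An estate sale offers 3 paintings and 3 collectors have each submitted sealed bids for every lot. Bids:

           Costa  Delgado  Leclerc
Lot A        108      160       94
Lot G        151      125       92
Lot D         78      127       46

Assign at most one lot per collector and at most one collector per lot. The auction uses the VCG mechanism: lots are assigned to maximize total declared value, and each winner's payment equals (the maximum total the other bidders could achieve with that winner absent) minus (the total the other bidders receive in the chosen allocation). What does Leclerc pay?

Efficient allocation: Costa→Lot G ($151), Delgado→Lot D ($127), Leclerc→Lot A ($94); total welfare W = $372.
Leclerc receives Lot A at value $94, so the others get W − 94 = $278.
Without Leclerc: best allocation of the remaining 2 bidders over all 3 lots is Costa→Lot G ($151), Delgado→Lot A ($160), total $311.
VCG payment = (others' best without Leclerc) − (others' welfare with Leclerc) = 311 − 278 = $33.

Leclerc pays $33.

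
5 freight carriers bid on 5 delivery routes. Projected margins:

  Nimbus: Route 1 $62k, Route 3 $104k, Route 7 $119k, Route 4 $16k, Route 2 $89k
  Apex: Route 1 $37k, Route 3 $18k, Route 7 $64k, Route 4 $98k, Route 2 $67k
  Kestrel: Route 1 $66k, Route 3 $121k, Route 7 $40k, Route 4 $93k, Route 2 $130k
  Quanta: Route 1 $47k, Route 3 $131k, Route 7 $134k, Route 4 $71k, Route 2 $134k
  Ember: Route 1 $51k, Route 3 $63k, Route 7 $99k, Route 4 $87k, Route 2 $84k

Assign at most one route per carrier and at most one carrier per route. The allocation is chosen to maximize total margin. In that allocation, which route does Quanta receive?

Quanta receives Route 3.

Treat this as an assignment problem: match each carrier to one route.
Optimal: Nimbus→Route 7 ($119k), Apex→Route 4 ($98k), Kestrel→Route 2 ($130k), Quanta→Route 3 ($131k), Ember→Route 1 ($51k) — total 119+98+130+131+51 = $529k.
Max-entry greedy (repeatedly take the single best remaining cell) gives $517k, worse by 12.
Next-best assignment: Nimbus→Route 7, Apex→Route 4, Kestrel→Route 3, Quanta→Route 2, Ember→Route 1 = $523k.
Quanta's own top route is Route 7 ($134k), but forcing Quanta→Route 7 and reassigning the rest optimally gives only $517k — worse by 12.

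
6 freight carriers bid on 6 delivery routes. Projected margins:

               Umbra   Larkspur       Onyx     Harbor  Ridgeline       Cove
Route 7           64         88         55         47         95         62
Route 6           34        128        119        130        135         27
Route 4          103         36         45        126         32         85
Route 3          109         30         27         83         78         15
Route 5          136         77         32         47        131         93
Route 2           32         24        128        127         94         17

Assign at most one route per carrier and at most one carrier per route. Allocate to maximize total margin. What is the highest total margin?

Maximum total: $684k

This is the linear assignment problem.
Optimal: Umbra→Route 3 ($109k), Larkspur→Route 6 ($128k), Onyx→Route 2 ($128k), Harbor→Route 4 ($126k), Ridgeline→Route 5 ($131k), Cove→Route 7 ($62k) — total 109+128+128+126+131+62 = $684k.
Max-entry greedy (repeatedly take the single best remaining cell) gives $628k, worse by 56.
Next-best assignment: Umbra→Route 3, Larkspur→Route 7, Onyx→Route 2, Harbor→Route 4, Ridgeline→Route 6, Cove→Route 5 = $679k.
Every other assignment is strictly worse.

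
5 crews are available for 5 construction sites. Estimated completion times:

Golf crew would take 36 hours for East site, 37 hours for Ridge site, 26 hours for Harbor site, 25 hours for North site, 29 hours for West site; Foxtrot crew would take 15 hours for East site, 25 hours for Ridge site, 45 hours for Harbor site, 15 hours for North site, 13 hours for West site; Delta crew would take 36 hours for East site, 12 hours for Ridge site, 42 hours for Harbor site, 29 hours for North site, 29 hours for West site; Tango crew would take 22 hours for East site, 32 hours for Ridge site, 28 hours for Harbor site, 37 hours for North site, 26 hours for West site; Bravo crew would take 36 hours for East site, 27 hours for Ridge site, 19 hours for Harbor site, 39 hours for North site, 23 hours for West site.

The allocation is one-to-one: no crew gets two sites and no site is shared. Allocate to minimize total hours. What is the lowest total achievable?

Minimum total: 91 hours

Optimal: Golf crew→North site (25 hours), Foxtrot crew→West site (13 hours), Delta crew→Ridge site (12 hours), Tango crew→East site (22 hours), Bravo crew→Harbor site (19 hours) — total 25+13+12+22+19 = 91 hours.
Column-greedy (each site in turn goes to its cheapest remaining crew) gives 97 hours, worse by 6.
Next-best assignment: Golf crew→North site, Foxtrot crew→East site, Delta crew→Ridge site, Tango crew→West site, Bravo crew→Harbor site = 97 hours.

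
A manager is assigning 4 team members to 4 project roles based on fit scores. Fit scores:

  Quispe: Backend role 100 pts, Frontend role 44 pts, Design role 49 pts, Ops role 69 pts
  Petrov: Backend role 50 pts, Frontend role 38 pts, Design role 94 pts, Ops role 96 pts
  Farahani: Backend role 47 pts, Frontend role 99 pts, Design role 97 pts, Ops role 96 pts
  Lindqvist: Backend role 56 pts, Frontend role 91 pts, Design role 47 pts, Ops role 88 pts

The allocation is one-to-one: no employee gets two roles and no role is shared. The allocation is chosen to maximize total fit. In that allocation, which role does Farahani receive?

Optimal: Quispe→Backend role (100 pts), Petrov→Ops role (96 pts), Farahani→Design role (97 pts), Lindqvist→Frontend role (91 pts) — total 100+96+97+91 = 384 pts.
Column-greedy (each role in turn goes to its best remaining employee) gives 381 pts, worse by 3.
Swapping Petrov↔Quispe (Petrov→Backend role 50 pts, Quispe→Ops role 69 pts) loses 77.
Every other assignment is strictly worse.
Farahani's own top role is Frontend role (99 pts), but forcing Farahani→Frontend role and reassigning the rest optimally gives only 381 pts — worse by 3.

Farahani receives Design role.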